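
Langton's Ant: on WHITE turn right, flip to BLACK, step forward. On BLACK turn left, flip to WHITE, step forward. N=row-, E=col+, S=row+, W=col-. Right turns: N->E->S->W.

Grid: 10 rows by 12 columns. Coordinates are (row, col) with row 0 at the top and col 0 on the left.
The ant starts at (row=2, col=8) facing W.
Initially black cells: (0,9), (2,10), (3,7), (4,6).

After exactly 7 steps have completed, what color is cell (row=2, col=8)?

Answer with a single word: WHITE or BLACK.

Answer: WHITE

Derivation:
Step 1: on WHITE (2,8): turn R to N, flip to black, move to (1,8). |black|=5
Step 2: on WHITE (1,8): turn R to E, flip to black, move to (1,9). |black|=6
Step 3: on WHITE (1,9): turn R to S, flip to black, move to (2,9). |black|=7
Step 4: on WHITE (2,9): turn R to W, flip to black, move to (2,8). |black|=8
Step 5: on BLACK (2,8): turn L to S, flip to white, move to (3,8). |black|=7
Step 6: on WHITE (3,8): turn R to W, flip to black, move to (3,7). |black|=8
Step 7: on BLACK (3,7): turn L to S, flip to white, move to (4,7). |black|=7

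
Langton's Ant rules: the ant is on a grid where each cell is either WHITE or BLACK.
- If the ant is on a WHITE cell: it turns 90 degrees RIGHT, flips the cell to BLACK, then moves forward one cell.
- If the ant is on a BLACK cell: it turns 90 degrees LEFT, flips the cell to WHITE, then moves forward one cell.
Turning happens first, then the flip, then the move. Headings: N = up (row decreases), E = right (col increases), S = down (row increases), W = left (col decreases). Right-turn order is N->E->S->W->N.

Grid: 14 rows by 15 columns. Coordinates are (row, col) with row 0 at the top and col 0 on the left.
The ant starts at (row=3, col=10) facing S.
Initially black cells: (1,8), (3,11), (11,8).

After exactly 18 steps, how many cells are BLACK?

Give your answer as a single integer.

Step 1: on WHITE (3,10): turn R to W, flip to black, move to (3,9). |black|=4
Step 2: on WHITE (3,9): turn R to N, flip to black, move to (2,9). |black|=5
Step 3: on WHITE (2,9): turn R to E, flip to black, move to (2,10). |black|=6
Step 4: on WHITE (2,10): turn R to S, flip to black, move to (3,10). |black|=7
Step 5: on BLACK (3,10): turn L to E, flip to white, move to (3,11). |black|=6
Step 6: on BLACK (3,11): turn L to N, flip to white, move to (2,11). |black|=5
Step 7: on WHITE (2,11): turn R to E, flip to black, move to (2,12). |black|=6
Step 8: on WHITE (2,12): turn R to S, flip to black, move to (3,12). |black|=7
Step 9: on WHITE (3,12): turn R to W, flip to black, move to (3,11). |black|=8
Step 10: on WHITE (3,11): turn R to N, flip to black, move to (2,11). |black|=9
Step 11: on BLACK (2,11): turn L to W, flip to white, move to (2,10). |black|=8
Step 12: on BLACK (2,10): turn L to S, flip to white, move to (3,10). |black|=7
Step 13: on WHITE (3,10): turn R to W, flip to black, move to (3,9). |black|=8
Step 14: on BLACK (3,9): turn L to S, flip to white, move to (4,9). |black|=7
Step 15: on WHITE (4,9): turn R to W, flip to black, move to (4,8). |black|=8
Step 16: on WHITE (4,8): turn R to N, flip to black, move to (3,8). |black|=9
Step 17: on WHITE (3,8): turn R to E, flip to black, move to (3,9). |black|=10
Step 18: on WHITE (3,9): turn R to S, flip to black, move to (4,9). |black|=11

Answer: 11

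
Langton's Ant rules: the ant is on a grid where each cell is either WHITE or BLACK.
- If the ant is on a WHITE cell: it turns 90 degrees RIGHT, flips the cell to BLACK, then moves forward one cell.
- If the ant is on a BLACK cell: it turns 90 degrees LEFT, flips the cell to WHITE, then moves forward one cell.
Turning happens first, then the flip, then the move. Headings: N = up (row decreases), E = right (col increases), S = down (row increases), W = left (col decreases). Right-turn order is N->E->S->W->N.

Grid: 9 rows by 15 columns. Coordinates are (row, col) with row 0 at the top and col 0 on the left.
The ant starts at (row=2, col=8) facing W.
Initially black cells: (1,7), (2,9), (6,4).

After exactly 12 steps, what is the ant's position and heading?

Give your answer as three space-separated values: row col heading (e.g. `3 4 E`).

Answer: 2 10 W

Derivation:
Step 1: on WHITE (2,8): turn R to N, flip to black, move to (1,8). |black|=4
Step 2: on WHITE (1,8): turn R to E, flip to black, move to (1,9). |black|=5
Step 3: on WHITE (1,9): turn R to S, flip to black, move to (2,9). |black|=6
Step 4: on BLACK (2,9): turn L to E, flip to white, move to (2,10). |black|=5
Step 5: on WHITE (2,10): turn R to S, flip to black, move to (3,10). |black|=6
Step 6: on WHITE (3,10): turn R to W, flip to black, move to (3,9). |black|=7
Step 7: on WHITE (3,9): turn R to N, flip to black, move to (2,9). |black|=8
Step 8: on WHITE (2,9): turn R to E, flip to black, move to (2,10). |black|=9
Step 9: on BLACK (2,10): turn L to N, flip to white, move to (1,10). |black|=8
Step 10: on WHITE (1,10): turn R to E, flip to black, move to (1,11). |black|=9
Step 11: on WHITE (1,11): turn R to S, flip to black, move to (2,11). |black|=10
Step 12: on WHITE (2,11): turn R to W, flip to black, move to (2,10). |black|=11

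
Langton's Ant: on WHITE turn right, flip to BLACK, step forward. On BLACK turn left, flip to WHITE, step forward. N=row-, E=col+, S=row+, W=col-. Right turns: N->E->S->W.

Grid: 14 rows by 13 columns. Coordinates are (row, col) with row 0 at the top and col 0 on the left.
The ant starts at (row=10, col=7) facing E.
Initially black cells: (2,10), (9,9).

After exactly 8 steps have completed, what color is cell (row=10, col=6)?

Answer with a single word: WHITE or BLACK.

Answer: BLACK

Derivation:
Step 1: on WHITE (10,7): turn R to S, flip to black, move to (11,7). |black|=3
Step 2: on WHITE (11,7): turn R to W, flip to black, move to (11,6). |black|=4
Step 3: on WHITE (11,6): turn R to N, flip to black, move to (10,6). |black|=5
Step 4: on WHITE (10,6): turn R to E, flip to black, move to (10,7). |black|=6
Step 5: on BLACK (10,7): turn L to N, flip to white, move to (9,7). |black|=5
Step 6: on WHITE (9,7): turn R to E, flip to black, move to (9,8). |black|=6
Step 7: on WHITE (9,8): turn R to S, flip to black, move to (10,8). |black|=7
Step 8: on WHITE (10,8): turn R to W, flip to black, move to (10,7). |black|=8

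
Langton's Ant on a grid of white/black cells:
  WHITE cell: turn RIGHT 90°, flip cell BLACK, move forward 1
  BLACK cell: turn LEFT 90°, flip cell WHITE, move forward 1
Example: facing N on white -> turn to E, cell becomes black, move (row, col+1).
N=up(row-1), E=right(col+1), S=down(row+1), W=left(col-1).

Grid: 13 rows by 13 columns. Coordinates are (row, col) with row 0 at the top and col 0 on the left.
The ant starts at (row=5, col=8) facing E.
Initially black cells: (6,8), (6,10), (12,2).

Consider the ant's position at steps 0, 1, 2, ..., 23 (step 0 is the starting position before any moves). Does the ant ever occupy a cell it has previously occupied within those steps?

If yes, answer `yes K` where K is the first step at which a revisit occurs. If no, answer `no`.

Answer: yes 5

Derivation:
Step 1: on WHITE (5,8): turn R to S, flip to black, move to (6,8). |black|=4 — new cell
Step 2: on BLACK (6,8): turn L to E, flip to white, move to (6,9). |black|=3 — new cell
Step 3: on WHITE (6,9): turn R to S, flip to black, move to (7,9). |black|=4 — new cell
Step 4: on WHITE (7,9): turn R to W, flip to black, move to (7,8). |black|=5 — new cell
Step 5: on WHITE (7,8): turn R to N, flip to black, move to (6,8). |black|=6 — REVISIT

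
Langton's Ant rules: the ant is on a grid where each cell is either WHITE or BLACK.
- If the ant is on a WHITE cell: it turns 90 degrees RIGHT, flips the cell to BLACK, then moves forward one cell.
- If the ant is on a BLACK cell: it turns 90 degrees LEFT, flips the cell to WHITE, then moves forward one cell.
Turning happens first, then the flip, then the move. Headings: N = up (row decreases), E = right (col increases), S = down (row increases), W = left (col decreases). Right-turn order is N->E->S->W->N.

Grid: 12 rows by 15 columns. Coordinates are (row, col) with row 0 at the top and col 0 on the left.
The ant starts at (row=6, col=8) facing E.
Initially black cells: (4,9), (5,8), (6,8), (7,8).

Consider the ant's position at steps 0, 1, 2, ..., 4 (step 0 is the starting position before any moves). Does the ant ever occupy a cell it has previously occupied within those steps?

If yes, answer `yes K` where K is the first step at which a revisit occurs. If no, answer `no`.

Step 1: on BLACK (6,8): turn L to N, flip to white, move to (5,8). |black|=3 — new cell
Step 2: on BLACK (5,8): turn L to W, flip to white, move to (5,7). |black|=2 — new cell
Step 3: on WHITE (5,7): turn R to N, flip to black, move to (4,7). |black|=3 — new cell
Step 4: on WHITE (4,7): turn R to E, flip to black, move to (4,8). |black|=4 — new cell
No revisit within 4 steps.

Answer: no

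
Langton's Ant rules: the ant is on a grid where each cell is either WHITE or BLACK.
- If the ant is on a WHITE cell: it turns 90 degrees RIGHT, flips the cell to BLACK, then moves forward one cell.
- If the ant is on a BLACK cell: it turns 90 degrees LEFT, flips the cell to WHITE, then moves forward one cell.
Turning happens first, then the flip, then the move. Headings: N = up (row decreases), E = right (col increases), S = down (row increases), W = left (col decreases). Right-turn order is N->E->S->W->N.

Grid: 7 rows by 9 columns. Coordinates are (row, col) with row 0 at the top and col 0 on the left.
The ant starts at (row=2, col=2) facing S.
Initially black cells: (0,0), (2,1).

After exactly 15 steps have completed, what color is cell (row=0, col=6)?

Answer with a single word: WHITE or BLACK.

Answer: WHITE

Derivation:
Step 1: on WHITE (2,2): turn R to W, flip to black, move to (2,1). |black|=3
Step 2: on BLACK (2,1): turn L to S, flip to white, move to (3,1). |black|=2
Step 3: on WHITE (3,1): turn R to W, flip to black, move to (3,0). |black|=3
Step 4: on WHITE (3,0): turn R to N, flip to black, move to (2,0). |black|=4
Step 5: on WHITE (2,0): turn R to E, flip to black, move to (2,1). |black|=5
Step 6: on WHITE (2,1): turn R to S, flip to black, move to (3,1). |black|=6
Step 7: on BLACK (3,1): turn L to E, flip to white, move to (3,2). |black|=5
Step 8: on WHITE (3,2): turn R to S, flip to black, move to (4,2). |black|=6
Step 9: on WHITE (4,2): turn R to W, flip to black, move to (4,1). |black|=7
Step 10: on WHITE (4,1): turn R to N, flip to black, move to (3,1). |black|=8
Step 11: on WHITE (3,1): turn R to E, flip to black, move to (3,2). |black|=9
Step 12: on BLACK (3,2): turn L to N, flip to white, move to (2,2). |black|=8
Step 13: on BLACK (2,2): turn L to W, flip to white, move to (2,1). |black|=7
Step 14: on BLACK (2,1): turn L to S, flip to white, move to (3,1). |black|=6
Step 15: on BLACK (3,1): turn L to E, flip to white, move to (3,2). |black|=5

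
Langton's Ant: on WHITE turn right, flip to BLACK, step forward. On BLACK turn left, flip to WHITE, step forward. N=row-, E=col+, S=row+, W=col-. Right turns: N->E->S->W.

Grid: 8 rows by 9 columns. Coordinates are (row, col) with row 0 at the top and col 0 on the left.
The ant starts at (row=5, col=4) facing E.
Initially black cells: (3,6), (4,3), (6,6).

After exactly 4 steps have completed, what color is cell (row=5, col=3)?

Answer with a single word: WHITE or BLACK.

Answer: BLACK

Derivation:
Step 1: on WHITE (5,4): turn R to S, flip to black, move to (6,4). |black|=4
Step 2: on WHITE (6,4): turn R to W, flip to black, move to (6,3). |black|=5
Step 3: on WHITE (6,3): turn R to N, flip to black, move to (5,3). |black|=6
Step 4: on WHITE (5,3): turn R to E, flip to black, move to (5,4). |black|=7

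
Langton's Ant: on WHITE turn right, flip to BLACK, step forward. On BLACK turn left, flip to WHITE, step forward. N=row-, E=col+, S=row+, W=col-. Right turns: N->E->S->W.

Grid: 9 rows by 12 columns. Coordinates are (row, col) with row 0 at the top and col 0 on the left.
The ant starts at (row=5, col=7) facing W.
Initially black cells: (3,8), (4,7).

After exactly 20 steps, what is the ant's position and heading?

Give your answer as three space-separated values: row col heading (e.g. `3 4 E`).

Step 1: on WHITE (5,7): turn R to N, flip to black, move to (4,7). |black|=3
Step 2: on BLACK (4,7): turn L to W, flip to white, move to (4,6). |black|=2
Step 3: on WHITE (4,6): turn R to N, flip to black, move to (3,6). |black|=3
Step 4: on WHITE (3,6): turn R to E, flip to black, move to (3,7). |black|=4
Step 5: on WHITE (3,7): turn R to S, flip to black, move to (4,7). |black|=5
Step 6: on WHITE (4,7): turn R to W, flip to black, move to (4,6). |black|=6
Step 7: on BLACK (4,6): turn L to S, flip to white, move to (5,6). |black|=5
Step 8: on WHITE (5,6): turn R to W, flip to black, move to (5,5). |black|=6
Step 9: on WHITE (5,5): turn R to N, flip to black, move to (4,5). |black|=7
Step 10: on WHITE (4,5): turn R to E, flip to black, move to (4,6). |black|=8
Step 11: on WHITE (4,6): turn R to S, flip to black, move to (5,6). |black|=9
Step 12: on BLACK (5,6): turn L to E, flip to white, move to (5,7). |black|=8
Step 13: on BLACK (5,7): turn L to N, flip to white, move to (4,7). |black|=7
Step 14: on BLACK (4,7): turn L to W, flip to white, move to (4,6). |black|=6
Step 15: on BLACK (4,6): turn L to S, flip to white, move to (5,6). |black|=5
Step 16: on WHITE (5,6): turn R to W, flip to black, move to (5,5). |black|=6
Step 17: on BLACK (5,5): turn L to S, flip to white, move to (6,5). |black|=5
Step 18: on WHITE (6,5): turn R to W, flip to black, move to (6,4). |black|=6
Step 19: on WHITE (6,4): turn R to N, flip to black, move to (5,4). |black|=7
Step 20: on WHITE (5,4): turn R to E, flip to black, move to (5,5). |black|=8

Answer: 5 5 E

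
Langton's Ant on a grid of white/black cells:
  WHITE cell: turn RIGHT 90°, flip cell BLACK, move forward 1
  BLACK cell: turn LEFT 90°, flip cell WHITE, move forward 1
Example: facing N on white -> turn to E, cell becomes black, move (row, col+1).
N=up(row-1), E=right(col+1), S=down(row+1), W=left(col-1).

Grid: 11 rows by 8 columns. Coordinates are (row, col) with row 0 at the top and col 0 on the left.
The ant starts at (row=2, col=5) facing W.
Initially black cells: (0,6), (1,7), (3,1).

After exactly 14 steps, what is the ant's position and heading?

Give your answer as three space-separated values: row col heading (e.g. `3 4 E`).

Answer: 3 6 E

Derivation:
Step 1: on WHITE (2,5): turn R to N, flip to black, move to (1,5). |black|=4
Step 2: on WHITE (1,5): turn R to E, flip to black, move to (1,6). |black|=5
Step 3: on WHITE (1,6): turn R to S, flip to black, move to (2,6). |black|=6
Step 4: on WHITE (2,6): turn R to W, flip to black, move to (2,5). |black|=7
Step 5: on BLACK (2,5): turn L to S, flip to white, move to (3,5). |black|=6
Step 6: on WHITE (3,5): turn R to W, flip to black, move to (3,4). |black|=7
Step 7: on WHITE (3,4): turn R to N, flip to black, move to (2,4). |black|=8
Step 8: on WHITE (2,4): turn R to E, flip to black, move to (2,5). |black|=9
Step 9: on WHITE (2,5): turn R to S, flip to black, move to (3,5). |black|=10
Step 10: on BLACK (3,5): turn L to E, flip to white, move to (3,6). |black|=9
Step 11: on WHITE (3,6): turn R to S, flip to black, move to (4,6). |black|=10
Step 12: on WHITE (4,6): turn R to W, flip to black, move to (4,5). |black|=11
Step 13: on WHITE (4,5): turn R to N, flip to black, move to (3,5). |black|=12
Step 14: on WHITE (3,5): turn R to E, flip to black, move to (3,6). |black|=13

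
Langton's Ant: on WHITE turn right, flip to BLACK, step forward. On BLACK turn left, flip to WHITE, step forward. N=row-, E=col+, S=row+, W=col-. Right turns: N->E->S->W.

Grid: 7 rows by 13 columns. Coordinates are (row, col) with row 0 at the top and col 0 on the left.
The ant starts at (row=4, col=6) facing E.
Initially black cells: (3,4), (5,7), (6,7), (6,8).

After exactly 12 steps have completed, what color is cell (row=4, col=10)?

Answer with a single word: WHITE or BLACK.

Step 1: on WHITE (4,6): turn R to S, flip to black, move to (5,6). |black|=5
Step 2: on WHITE (5,6): turn R to W, flip to black, move to (5,5). |black|=6
Step 3: on WHITE (5,5): turn R to N, flip to black, move to (4,5). |black|=7
Step 4: on WHITE (4,5): turn R to E, flip to black, move to (4,6). |black|=8
Step 5: on BLACK (4,6): turn L to N, flip to white, move to (3,6). |black|=7
Step 6: on WHITE (3,6): turn R to E, flip to black, move to (3,7). |black|=8
Step 7: on WHITE (3,7): turn R to S, flip to black, move to (4,7). |black|=9
Step 8: on WHITE (4,7): turn R to W, flip to black, move to (4,6). |black|=10
Step 9: on WHITE (4,6): turn R to N, flip to black, move to (3,6). |black|=11
Step 10: on BLACK (3,6): turn L to W, flip to white, move to (3,5). |black|=10
Step 11: on WHITE (3,5): turn R to N, flip to black, move to (2,5). |black|=11
Step 12: on WHITE (2,5): turn R to E, flip to black, move to (2,6). |black|=12

Answer: WHITE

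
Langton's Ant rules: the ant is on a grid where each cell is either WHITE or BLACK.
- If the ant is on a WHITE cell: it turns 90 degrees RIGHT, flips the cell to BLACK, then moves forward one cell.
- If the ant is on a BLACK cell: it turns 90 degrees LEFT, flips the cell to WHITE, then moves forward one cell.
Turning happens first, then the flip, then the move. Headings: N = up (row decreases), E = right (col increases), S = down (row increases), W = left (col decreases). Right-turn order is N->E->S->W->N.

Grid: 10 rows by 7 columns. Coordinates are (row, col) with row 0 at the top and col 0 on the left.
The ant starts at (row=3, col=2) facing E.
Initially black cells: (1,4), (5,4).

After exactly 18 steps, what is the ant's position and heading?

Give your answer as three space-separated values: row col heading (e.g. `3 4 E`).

Step 1: on WHITE (3,2): turn R to S, flip to black, move to (4,2). |black|=3
Step 2: on WHITE (4,2): turn R to W, flip to black, move to (4,1). |black|=4
Step 3: on WHITE (4,1): turn R to N, flip to black, move to (3,1). |black|=5
Step 4: on WHITE (3,1): turn R to E, flip to black, move to (3,2). |black|=6
Step 5: on BLACK (3,2): turn L to N, flip to white, move to (2,2). |black|=5
Step 6: on WHITE (2,2): turn R to E, flip to black, move to (2,3). |black|=6
Step 7: on WHITE (2,3): turn R to S, flip to black, move to (3,3). |black|=7
Step 8: on WHITE (3,3): turn R to W, flip to black, move to (3,2). |black|=8
Step 9: on WHITE (3,2): turn R to N, flip to black, move to (2,2). |black|=9
Step 10: on BLACK (2,2): turn L to W, flip to white, move to (2,1). |black|=8
Step 11: on WHITE (2,1): turn R to N, flip to black, move to (1,1). |black|=9
Step 12: on WHITE (1,1): turn R to E, flip to black, move to (1,2). |black|=10
Step 13: on WHITE (1,2): turn R to S, flip to black, move to (2,2). |black|=11
Step 14: on WHITE (2,2): turn R to W, flip to black, move to (2,1). |black|=12
Step 15: on BLACK (2,1): turn L to S, flip to white, move to (3,1). |black|=11
Step 16: on BLACK (3,1): turn L to E, flip to white, move to (3,2). |black|=10
Step 17: on BLACK (3,2): turn L to N, flip to white, move to (2,2). |black|=9
Step 18: on BLACK (2,2): turn L to W, flip to white, move to (2,1). |black|=8

Answer: 2 1 W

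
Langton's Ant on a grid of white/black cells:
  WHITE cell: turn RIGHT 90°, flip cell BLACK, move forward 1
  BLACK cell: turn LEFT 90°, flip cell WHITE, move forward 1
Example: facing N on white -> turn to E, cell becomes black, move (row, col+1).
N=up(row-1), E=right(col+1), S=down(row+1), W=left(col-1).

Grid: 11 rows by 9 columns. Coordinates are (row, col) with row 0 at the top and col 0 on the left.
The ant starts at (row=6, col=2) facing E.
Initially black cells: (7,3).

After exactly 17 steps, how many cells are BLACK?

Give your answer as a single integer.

Answer: 8

Derivation:
Step 1: on WHITE (6,2): turn R to S, flip to black, move to (7,2). |black|=2
Step 2: on WHITE (7,2): turn R to W, flip to black, move to (7,1). |black|=3
Step 3: on WHITE (7,1): turn R to N, flip to black, move to (6,1). |black|=4
Step 4: on WHITE (6,1): turn R to E, flip to black, move to (6,2). |black|=5
Step 5: on BLACK (6,2): turn L to N, flip to white, move to (5,2). |black|=4
Step 6: on WHITE (5,2): turn R to E, flip to black, move to (5,3). |black|=5
Step 7: on WHITE (5,3): turn R to S, flip to black, move to (6,3). |black|=6
Step 8: on WHITE (6,3): turn R to W, flip to black, move to (6,2). |black|=7
Step 9: on WHITE (6,2): turn R to N, flip to black, move to (5,2). |black|=8
Step 10: on BLACK (5,2): turn L to W, flip to white, move to (5,1). |black|=7
Step 11: on WHITE (5,1): turn R to N, flip to black, move to (4,1). |black|=8
Step 12: on WHITE (4,1): turn R to E, flip to black, move to (4,2). |black|=9
Step 13: on WHITE (4,2): turn R to S, flip to black, move to (5,2). |black|=10
Step 14: on WHITE (5,2): turn R to W, flip to black, move to (5,1). |black|=11
Step 15: on BLACK (5,1): turn L to S, flip to white, move to (6,1). |black|=10
Step 16: on BLACK (6,1): turn L to E, flip to white, move to (6,2). |black|=9
Step 17: on BLACK (6,2): turn L to N, flip to white, move to (5,2). |black|=8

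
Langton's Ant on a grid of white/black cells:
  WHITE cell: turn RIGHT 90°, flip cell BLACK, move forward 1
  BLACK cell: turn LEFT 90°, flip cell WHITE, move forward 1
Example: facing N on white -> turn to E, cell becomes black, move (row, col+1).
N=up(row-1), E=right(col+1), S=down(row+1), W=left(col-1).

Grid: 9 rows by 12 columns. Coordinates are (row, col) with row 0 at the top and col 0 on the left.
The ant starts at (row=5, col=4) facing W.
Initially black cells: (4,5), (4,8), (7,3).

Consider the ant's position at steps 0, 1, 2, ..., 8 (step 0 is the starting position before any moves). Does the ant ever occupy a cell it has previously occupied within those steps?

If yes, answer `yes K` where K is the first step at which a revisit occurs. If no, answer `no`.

Step 1: on WHITE (5,4): turn R to N, flip to black, move to (4,4). |black|=4 — new cell
Step 2: on WHITE (4,4): turn R to E, flip to black, move to (4,5). |black|=5 — new cell
Step 3: on BLACK (4,5): turn L to N, flip to white, move to (3,5). |black|=4 — new cell
Step 4: on WHITE (3,5): turn R to E, flip to black, move to (3,6). |black|=5 — new cell
Step 5: on WHITE (3,6): turn R to S, flip to black, move to (4,6). |black|=6 — new cell
Step 6: on WHITE (4,6): turn R to W, flip to black, move to (4,5). |black|=7 — REVISIT

Answer: yes 6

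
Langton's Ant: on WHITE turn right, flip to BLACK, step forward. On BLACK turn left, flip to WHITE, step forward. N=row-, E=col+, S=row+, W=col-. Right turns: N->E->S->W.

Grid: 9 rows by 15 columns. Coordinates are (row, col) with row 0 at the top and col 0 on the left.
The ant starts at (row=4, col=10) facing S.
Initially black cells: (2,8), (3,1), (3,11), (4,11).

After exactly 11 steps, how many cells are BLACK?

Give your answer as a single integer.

Step 1: on WHITE (4,10): turn R to W, flip to black, move to (4,9). |black|=5
Step 2: on WHITE (4,9): turn R to N, flip to black, move to (3,9). |black|=6
Step 3: on WHITE (3,9): turn R to E, flip to black, move to (3,10). |black|=7
Step 4: on WHITE (3,10): turn R to S, flip to black, move to (4,10). |black|=8
Step 5: on BLACK (4,10): turn L to E, flip to white, move to (4,11). |black|=7
Step 6: on BLACK (4,11): turn L to N, flip to white, move to (3,11). |black|=6
Step 7: on BLACK (3,11): turn L to W, flip to white, move to (3,10). |black|=5
Step 8: on BLACK (3,10): turn L to S, flip to white, move to (4,10). |black|=4
Step 9: on WHITE (4,10): turn R to W, flip to black, move to (4,9). |black|=5
Step 10: on BLACK (4,9): turn L to S, flip to white, move to (5,9). |black|=4
Step 11: on WHITE (5,9): turn R to W, flip to black, move to (5,8). |black|=5

Answer: 5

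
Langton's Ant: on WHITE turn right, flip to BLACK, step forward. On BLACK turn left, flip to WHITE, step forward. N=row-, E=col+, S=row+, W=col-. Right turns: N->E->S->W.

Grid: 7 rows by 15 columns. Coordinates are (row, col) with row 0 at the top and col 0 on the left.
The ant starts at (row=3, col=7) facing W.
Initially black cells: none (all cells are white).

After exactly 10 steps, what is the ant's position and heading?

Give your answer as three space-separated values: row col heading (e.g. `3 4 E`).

Answer: 4 8 E

Derivation:
Step 1: on WHITE (3,7): turn R to N, flip to black, move to (2,7). |black|=1
Step 2: on WHITE (2,7): turn R to E, flip to black, move to (2,8). |black|=2
Step 3: on WHITE (2,8): turn R to S, flip to black, move to (3,8). |black|=3
Step 4: on WHITE (3,8): turn R to W, flip to black, move to (3,7). |black|=4
Step 5: on BLACK (3,7): turn L to S, flip to white, move to (4,7). |black|=3
Step 6: on WHITE (4,7): turn R to W, flip to black, move to (4,6). |black|=4
Step 7: on WHITE (4,6): turn R to N, flip to black, move to (3,6). |black|=5
Step 8: on WHITE (3,6): turn R to E, flip to black, move to (3,7). |black|=6
Step 9: on WHITE (3,7): turn R to S, flip to black, move to (4,7). |black|=7
Step 10: on BLACK (4,7): turn L to E, flip to white, move to (4,8). |black|=6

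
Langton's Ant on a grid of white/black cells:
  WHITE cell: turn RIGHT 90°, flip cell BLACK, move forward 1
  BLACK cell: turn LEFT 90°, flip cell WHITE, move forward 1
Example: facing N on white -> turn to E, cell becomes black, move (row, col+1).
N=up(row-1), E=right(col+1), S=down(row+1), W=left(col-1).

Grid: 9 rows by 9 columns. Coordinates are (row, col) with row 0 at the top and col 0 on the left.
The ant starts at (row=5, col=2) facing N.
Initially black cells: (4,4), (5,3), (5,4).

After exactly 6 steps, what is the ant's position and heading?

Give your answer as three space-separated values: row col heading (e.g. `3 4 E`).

Answer: 4 5 S

Derivation:
Step 1: on WHITE (5,2): turn R to E, flip to black, move to (5,3). |black|=4
Step 2: on BLACK (5,3): turn L to N, flip to white, move to (4,3). |black|=3
Step 3: on WHITE (4,3): turn R to E, flip to black, move to (4,4). |black|=4
Step 4: on BLACK (4,4): turn L to N, flip to white, move to (3,4). |black|=3
Step 5: on WHITE (3,4): turn R to E, flip to black, move to (3,5). |black|=4
Step 6: on WHITE (3,5): turn R to S, flip to black, move to (4,5). |black|=5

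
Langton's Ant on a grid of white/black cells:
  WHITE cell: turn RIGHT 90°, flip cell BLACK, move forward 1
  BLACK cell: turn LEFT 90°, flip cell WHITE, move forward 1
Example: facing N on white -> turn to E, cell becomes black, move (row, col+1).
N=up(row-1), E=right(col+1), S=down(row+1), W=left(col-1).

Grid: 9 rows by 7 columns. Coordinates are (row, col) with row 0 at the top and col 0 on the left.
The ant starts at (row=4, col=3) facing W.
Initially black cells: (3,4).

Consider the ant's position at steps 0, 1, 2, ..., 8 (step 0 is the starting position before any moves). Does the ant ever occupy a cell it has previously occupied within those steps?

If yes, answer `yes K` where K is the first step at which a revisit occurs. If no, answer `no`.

Answer: yes 6

Derivation:
Step 1: on WHITE (4,3): turn R to N, flip to black, move to (3,3). |black|=2 — new cell
Step 2: on WHITE (3,3): turn R to E, flip to black, move to (3,4). |black|=3 — new cell
Step 3: on BLACK (3,4): turn L to N, flip to white, move to (2,4). |black|=2 — new cell
Step 4: on WHITE (2,4): turn R to E, flip to black, move to (2,5). |black|=3 — new cell
Step 5: on WHITE (2,5): turn R to S, flip to black, move to (3,5). |black|=4 — new cell
Step 6: on WHITE (3,5): turn R to W, flip to black, move to (3,4). |black|=5 — REVISIT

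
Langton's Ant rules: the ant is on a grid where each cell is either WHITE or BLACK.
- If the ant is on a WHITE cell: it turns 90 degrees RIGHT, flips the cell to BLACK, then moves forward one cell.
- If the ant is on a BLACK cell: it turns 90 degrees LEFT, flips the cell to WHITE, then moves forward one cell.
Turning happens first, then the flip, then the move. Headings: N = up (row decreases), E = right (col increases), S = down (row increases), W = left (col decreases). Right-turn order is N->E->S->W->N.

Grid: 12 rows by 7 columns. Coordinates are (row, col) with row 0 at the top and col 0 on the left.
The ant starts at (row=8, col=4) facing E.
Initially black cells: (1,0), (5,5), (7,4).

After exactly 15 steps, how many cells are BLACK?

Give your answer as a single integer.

Answer: 8

Derivation:
Step 1: on WHITE (8,4): turn R to S, flip to black, move to (9,4). |black|=4
Step 2: on WHITE (9,4): turn R to W, flip to black, move to (9,3). |black|=5
Step 3: on WHITE (9,3): turn R to N, flip to black, move to (8,3). |black|=6
Step 4: on WHITE (8,3): turn R to E, flip to black, move to (8,4). |black|=7
Step 5: on BLACK (8,4): turn L to N, flip to white, move to (7,4). |black|=6
Step 6: on BLACK (7,4): turn L to W, flip to white, move to (7,3). |black|=5
Step 7: on WHITE (7,3): turn R to N, flip to black, move to (6,3). |black|=6
Step 8: on WHITE (6,3): turn R to E, flip to black, move to (6,4). |black|=7
Step 9: on WHITE (6,4): turn R to S, flip to black, move to (7,4). |black|=8
Step 10: on WHITE (7,4): turn R to W, flip to black, move to (7,3). |black|=9
Step 11: on BLACK (7,3): turn L to S, flip to white, move to (8,3). |black|=8
Step 12: on BLACK (8,3): turn L to E, flip to white, move to (8,4). |black|=7
Step 13: on WHITE (8,4): turn R to S, flip to black, move to (9,4). |black|=8
Step 14: on BLACK (9,4): turn L to E, flip to white, move to (9,5). |black|=7
Step 15: on WHITE (9,5): turn R to S, flip to black, move to (10,5). |black|=8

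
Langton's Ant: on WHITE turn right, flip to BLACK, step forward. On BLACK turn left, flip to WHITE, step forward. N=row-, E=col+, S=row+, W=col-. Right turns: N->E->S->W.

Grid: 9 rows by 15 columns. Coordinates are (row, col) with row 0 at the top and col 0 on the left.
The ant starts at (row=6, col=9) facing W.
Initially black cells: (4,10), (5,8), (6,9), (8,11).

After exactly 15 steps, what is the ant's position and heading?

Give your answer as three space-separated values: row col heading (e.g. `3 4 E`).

Answer: 6 10 N

Derivation:
Step 1: on BLACK (6,9): turn L to S, flip to white, move to (7,9). |black|=3
Step 2: on WHITE (7,9): turn R to W, flip to black, move to (7,8). |black|=4
Step 3: on WHITE (7,8): turn R to N, flip to black, move to (6,8). |black|=5
Step 4: on WHITE (6,8): turn R to E, flip to black, move to (6,9). |black|=6
Step 5: on WHITE (6,9): turn R to S, flip to black, move to (7,9). |black|=7
Step 6: on BLACK (7,9): turn L to E, flip to white, move to (7,10). |black|=6
Step 7: on WHITE (7,10): turn R to S, flip to black, move to (8,10). |black|=7
Step 8: on WHITE (8,10): turn R to W, flip to black, move to (8,9). |black|=8
Step 9: on WHITE (8,9): turn R to N, flip to black, move to (7,9). |black|=9
Step 10: on WHITE (7,9): turn R to E, flip to black, move to (7,10). |black|=10
Step 11: on BLACK (7,10): turn L to N, flip to white, move to (6,10). |black|=9
Step 12: on WHITE (6,10): turn R to E, flip to black, move to (6,11). |black|=10
Step 13: on WHITE (6,11): turn R to S, flip to black, move to (7,11). |black|=11
Step 14: on WHITE (7,11): turn R to W, flip to black, move to (7,10). |black|=12
Step 15: on WHITE (7,10): turn R to N, flip to black, move to (6,10). |black|=13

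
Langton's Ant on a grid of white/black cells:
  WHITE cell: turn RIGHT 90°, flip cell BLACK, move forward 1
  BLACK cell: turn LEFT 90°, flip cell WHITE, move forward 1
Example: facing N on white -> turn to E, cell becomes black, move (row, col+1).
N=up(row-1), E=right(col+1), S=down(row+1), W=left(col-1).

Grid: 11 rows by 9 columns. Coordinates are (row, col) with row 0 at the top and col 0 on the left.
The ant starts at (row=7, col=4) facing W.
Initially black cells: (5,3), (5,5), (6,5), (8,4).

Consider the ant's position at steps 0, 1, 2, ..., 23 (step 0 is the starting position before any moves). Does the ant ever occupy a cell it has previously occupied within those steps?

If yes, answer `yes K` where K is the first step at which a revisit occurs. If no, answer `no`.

Answer: yes 7

Derivation:
Step 1: on WHITE (7,4): turn R to N, flip to black, move to (6,4). |black|=5 — new cell
Step 2: on WHITE (6,4): turn R to E, flip to black, move to (6,5). |black|=6 — new cell
Step 3: on BLACK (6,5): turn L to N, flip to white, move to (5,5). |black|=5 — new cell
Step 4: on BLACK (5,5): turn L to W, flip to white, move to (5,4). |black|=4 — new cell
Step 5: on WHITE (5,4): turn R to N, flip to black, move to (4,4). |black|=5 — new cell
Step 6: on WHITE (4,4): turn R to E, flip to black, move to (4,5). |black|=6 — new cell
Step 7: on WHITE (4,5): turn R to S, flip to black, move to (5,5). |black|=7 — REVISIT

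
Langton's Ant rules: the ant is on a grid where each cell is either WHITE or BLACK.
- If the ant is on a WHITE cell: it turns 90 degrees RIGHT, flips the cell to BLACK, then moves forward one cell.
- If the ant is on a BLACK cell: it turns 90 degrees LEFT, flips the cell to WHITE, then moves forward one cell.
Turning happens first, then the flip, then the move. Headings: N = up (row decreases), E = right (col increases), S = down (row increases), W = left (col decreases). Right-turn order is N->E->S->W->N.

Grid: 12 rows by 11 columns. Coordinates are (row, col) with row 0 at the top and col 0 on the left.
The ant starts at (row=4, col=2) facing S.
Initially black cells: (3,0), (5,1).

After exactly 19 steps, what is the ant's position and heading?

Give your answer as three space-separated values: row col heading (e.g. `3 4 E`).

Answer: 3 4 E

Derivation:
Step 1: on WHITE (4,2): turn R to W, flip to black, move to (4,1). |black|=3
Step 2: on WHITE (4,1): turn R to N, flip to black, move to (3,1). |black|=4
Step 3: on WHITE (3,1): turn R to E, flip to black, move to (3,2). |black|=5
Step 4: on WHITE (3,2): turn R to S, flip to black, move to (4,2). |black|=6
Step 5: on BLACK (4,2): turn L to E, flip to white, move to (4,3). |black|=5
Step 6: on WHITE (4,3): turn R to S, flip to black, move to (5,3). |black|=6
Step 7: on WHITE (5,3): turn R to W, flip to black, move to (5,2). |black|=7
Step 8: on WHITE (5,2): turn R to N, flip to black, move to (4,2). |black|=8
Step 9: on WHITE (4,2): turn R to E, flip to black, move to (4,3). |black|=9
Step 10: on BLACK (4,3): turn L to N, flip to white, move to (3,3). |black|=8
Step 11: on WHITE (3,3): turn R to E, flip to black, move to (3,4). |black|=9
Step 12: on WHITE (3,4): turn R to S, flip to black, move to (4,4). |black|=10
Step 13: on WHITE (4,4): turn R to W, flip to black, move to (4,3). |black|=11
Step 14: on WHITE (4,3): turn R to N, flip to black, move to (3,3). |black|=12
Step 15: on BLACK (3,3): turn L to W, flip to white, move to (3,2). |black|=11
Step 16: on BLACK (3,2): turn L to S, flip to white, move to (4,2). |black|=10
Step 17: on BLACK (4,2): turn L to E, flip to white, move to (4,3). |black|=9
Step 18: on BLACK (4,3): turn L to N, flip to white, move to (3,3). |black|=8
Step 19: on WHITE (3,3): turn R to E, flip to black, move to (3,4). |black|=9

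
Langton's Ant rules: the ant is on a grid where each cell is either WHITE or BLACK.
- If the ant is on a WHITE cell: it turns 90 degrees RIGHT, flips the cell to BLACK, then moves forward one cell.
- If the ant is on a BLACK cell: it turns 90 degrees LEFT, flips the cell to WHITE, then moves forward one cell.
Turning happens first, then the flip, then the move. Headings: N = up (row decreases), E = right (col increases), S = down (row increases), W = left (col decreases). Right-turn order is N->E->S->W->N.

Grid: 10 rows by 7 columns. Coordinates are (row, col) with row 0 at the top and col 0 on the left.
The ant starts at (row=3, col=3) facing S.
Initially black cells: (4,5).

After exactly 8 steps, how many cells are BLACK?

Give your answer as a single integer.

Answer: 7

Derivation:
Step 1: on WHITE (3,3): turn R to W, flip to black, move to (3,2). |black|=2
Step 2: on WHITE (3,2): turn R to N, flip to black, move to (2,2). |black|=3
Step 3: on WHITE (2,2): turn R to E, flip to black, move to (2,3). |black|=4
Step 4: on WHITE (2,3): turn R to S, flip to black, move to (3,3). |black|=5
Step 5: on BLACK (3,3): turn L to E, flip to white, move to (3,4). |black|=4
Step 6: on WHITE (3,4): turn R to S, flip to black, move to (4,4). |black|=5
Step 7: on WHITE (4,4): turn R to W, flip to black, move to (4,3). |black|=6
Step 8: on WHITE (4,3): turn R to N, flip to black, move to (3,3). |black|=7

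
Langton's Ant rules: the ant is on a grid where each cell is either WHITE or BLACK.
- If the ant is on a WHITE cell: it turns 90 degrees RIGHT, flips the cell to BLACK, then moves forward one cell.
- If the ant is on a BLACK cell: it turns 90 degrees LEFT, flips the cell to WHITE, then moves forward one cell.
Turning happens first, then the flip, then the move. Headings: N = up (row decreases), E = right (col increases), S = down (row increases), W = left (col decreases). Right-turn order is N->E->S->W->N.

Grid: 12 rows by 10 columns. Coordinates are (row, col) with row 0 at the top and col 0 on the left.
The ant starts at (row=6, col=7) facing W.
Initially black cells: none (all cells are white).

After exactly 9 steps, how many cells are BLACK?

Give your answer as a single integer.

Step 1: on WHITE (6,7): turn R to N, flip to black, move to (5,7). |black|=1
Step 2: on WHITE (5,7): turn R to E, flip to black, move to (5,8). |black|=2
Step 3: on WHITE (5,8): turn R to S, flip to black, move to (6,8). |black|=3
Step 4: on WHITE (6,8): turn R to W, flip to black, move to (6,7). |black|=4
Step 5: on BLACK (6,7): turn L to S, flip to white, move to (7,7). |black|=3
Step 6: on WHITE (7,7): turn R to W, flip to black, move to (7,6). |black|=4
Step 7: on WHITE (7,6): turn R to N, flip to black, move to (6,6). |black|=5
Step 8: on WHITE (6,6): turn R to E, flip to black, move to (6,7). |black|=6
Step 9: on WHITE (6,7): turn R to S, flip to black, move to (7,7). |black|=7

Answer: 7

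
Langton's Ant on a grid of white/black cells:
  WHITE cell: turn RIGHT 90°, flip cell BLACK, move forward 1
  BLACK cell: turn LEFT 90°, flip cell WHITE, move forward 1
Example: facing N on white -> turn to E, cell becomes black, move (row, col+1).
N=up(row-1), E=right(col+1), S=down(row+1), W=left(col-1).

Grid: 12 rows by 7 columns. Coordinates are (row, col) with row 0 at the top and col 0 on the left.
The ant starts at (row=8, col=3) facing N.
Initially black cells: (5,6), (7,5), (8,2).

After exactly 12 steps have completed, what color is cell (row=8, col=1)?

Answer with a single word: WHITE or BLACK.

Step 1: on WHITE (8,3): turn R to E, flip to black, move to (8,4). |black|=4
Step 2: on WHITE (8,4): turn R to S, flip to black, move to (9,4). |black|=5
Step 3: on WHITE (9,4): turn R to W, flip to black, move to (9,3). |black|=6
Step 4: on WHITE (9,3): turn R to N, flip to black, move to (8,3). |black|=7
Step 5: on BLACK (8,3): turn L to W, flip to white, move to (8,2). |black|=6
Step 6: on BLACK (8,2): turn L to S, flip to white, move to (9,2). |black|=5
Step 7: on WHITE (9,2): turn R to W, flip to black, move to (9,1). |black|=6
Step 8: on WHITE (9,1): turn R to N, flip to black, move to (8,1). |black|=7
Step 9: on WHITE (8,1): turn R to E, flip to black, move to (8,2). |black|=8
Step 10: on WHITE (8,2): turn R to S, flip to black, move to (9,2). |black|=9
Step 11: on BLACK (9,2): turn L to E, flip to white, move to (9,3). |black|=8
Step 12: on BLACK (9,3): turn L to N, flip to white, move to (8,3). |black|=7

Answer: BLACK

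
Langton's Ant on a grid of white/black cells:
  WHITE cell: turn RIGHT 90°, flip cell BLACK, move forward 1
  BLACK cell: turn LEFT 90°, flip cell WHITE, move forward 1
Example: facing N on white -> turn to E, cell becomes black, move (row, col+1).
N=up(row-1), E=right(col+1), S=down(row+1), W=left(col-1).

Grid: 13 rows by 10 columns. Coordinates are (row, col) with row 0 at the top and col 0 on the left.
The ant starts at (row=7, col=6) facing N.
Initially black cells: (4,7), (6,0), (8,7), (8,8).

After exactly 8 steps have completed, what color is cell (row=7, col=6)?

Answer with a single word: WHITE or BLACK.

Step 1: on WHITE (7,6): turn R to E, flip to black, move to (7,7). |black|=5
Step 2: on WHITE (7,7): turn R to S, flip to black, move to (8,7). |black|=6
Step 3: on BLACK (8,7): turn L to E, flip to white, move to (8,8). |black|=5
Step 4: on BLACK (8,8): turn L to N, flip to white, move to (7,8). |black|=4
Step 5: on WHITE (7,8): turn R to E, flip to black, move to (7,9). |black|=5
Step 6: on WHITE (7,9): turn R to S, flip to black, move to (8,9). |black|=6
Step 7: on WHITE (8,9): turn R to W, flip to black, move to (8,8). |black|=7
Step 8: on WHITE (8,8): turn R to N, flip to black, move to (7,8). |black|=8

Answer: BLACK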